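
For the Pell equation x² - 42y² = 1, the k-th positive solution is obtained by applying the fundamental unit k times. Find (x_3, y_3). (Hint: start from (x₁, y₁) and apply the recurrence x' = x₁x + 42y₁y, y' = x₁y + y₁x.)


Step 1: Find the fundamental solution (x₁, y₁) of x² - 42y² = 1.
  Expand √42 as a continued fraction. a₀ = ⌊√42⌋ = 6; iterate m_{k+1} = d_k·a_k − m_k, d_{k+1} = (42 − m_{k+1}²)/d_k, a_{k+1} = ⌊(a₀ + m_{k+1})/d_{k+1}⌋ (starting m₀ = 0, d₀ = 1), with convergents p_k = a_k·p_{k-1} + p_{k-2}, q_k = a_k·q_{k-1} + q_{k-2} (p₋₁ = 1, q₋₁ = 0):
  k = 0: a₀ = 6; p₀/q₀ = 6/1; p₀² − 42·q₀² = 36 − 42 = -6.
  k = 1: m = 6, d = 6, a = ⌊(6 + 6)/6⌋ = 2; p/q = (2·6 + 1)/(2·1 + 0) = 13/2; p² − 42·q² = 169 − 168 = 1.
  The first convergent with p² − 42·q² = 1 gives the fundamental solution (x₁, y₁) = (13, 2).
Step 2: Apply the recurrence (x_{n+1}, y_{n+1}) = (x₁x_n + 42y₁y_n, x₁y_n + y₁x_n) repeatedly.
  From (x_1, y_1) = (13, 2): x_2 = 13·13 + 42·2·2 = 337; y_2 = 13·2 + 2·13 = 52.
  From (x_2, y_2) = (337, 52): x_3 = 13·337 + 42·2·52 = 8749; y_3 = 13·52 + 2·337 = 1350.
Step 3: Verify x_3² - 42·y_3² = 76545001 - 76545000 = 1 (should be 1). ✓

(x_1, y_1) = (13, 2); (x_3, y_3) = (8749, 1350).


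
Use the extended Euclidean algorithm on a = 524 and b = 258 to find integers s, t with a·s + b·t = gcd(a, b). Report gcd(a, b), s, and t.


Euclidean algorithm on (524, 258) — divide until remainder is 0:
  524 = 2 · 258 + 8
  258 = 32 · 8 + 2
  8 = 4 · 2 + 0
gcd(524, 258) = 2.
Track Bezout coefficients alongside the remainders: start with r₀ = 524 = a·1 + b·0 (s = 1, t = 0) and r₁ = 258 = a·0 + b·1 (s = 0, t = 1); each new remainder r_{k+1} = r_{k-1} − q_k·r_k inherits s_{k+1} = s_{k-1} − q_k·s_k, t_{k+1} = t_{k-1} − q_k·t_k, so r_k = a·s_k + b·t_k at every step:
  q = 2: r = 8, s = 1 − 2·0 = 1, t = 0 − 2·1 = -2  (check: 524·1 + 258·(-2) = 8)
  q = 32: r = 2, s = 0 − 32·1 = -32, t = 1 − 32·(-2) = 65  (check: 524·(-32) + 258·65 = 2)
The row with r = 2 (the gcd) gives the Bezout coefficients s = -32, t = 65.
Result: 524 · (-32) + 258 · (65) = 2.

gcd(524, 258) = 2; s = -32, t = 65 (check: 524·(-32) + 258·65 = 2).


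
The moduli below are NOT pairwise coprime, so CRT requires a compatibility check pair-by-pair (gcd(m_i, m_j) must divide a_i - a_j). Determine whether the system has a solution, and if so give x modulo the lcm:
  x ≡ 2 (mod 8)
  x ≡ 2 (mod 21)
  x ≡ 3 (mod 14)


Moduli 8, 21, 14 are not pairwise coprime, so CRT works modulo lcm(m_i) when all pairwise compatibility conditions hold.
Pairwise compatibility: gcd(m_i, m_j) must divide a_i - a_j for every pair.
Merge one congruence at a time:
  Start: x ≡ 2 (mod 8).
  Combine with x ≡ 2 (mod 21): gcd(8, 21) = 1; 2 - 2 = 0, which IS divisible by 1, so compatible.
    Write x = 2 + 8·t and substitute into x ≡ 2 (mod 21): 8·t ≡ 2 − 2 = 0 (mod 21).
    The inverse of 8 mod 21 is 8 (since 8·8 = 64 = 3·21 + 1), so t ≡ 8·0 = 0 ≡ 0 (mod 21).
    Then x = 2 + 8·0 = 2, valid modulo lcm(8, 21) = 168: x ≡ 2 (mod 168).
  Combine with x ≡ 3 (mod 14): gcd(168, 14) = 14, and 3 - 2 = 1 is NOT divisible by 14.
    ⇒ system is inconsistent (no integer solution).

No solution (the system is inconsistent).


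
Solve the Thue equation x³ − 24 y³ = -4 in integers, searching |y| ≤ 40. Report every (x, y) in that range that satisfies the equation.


The equation is x³ - 24y³ = -4. For fixed y, x³ = 24·y³ − 4, so a solution requires the RHS to be a perfect cube.
Strategy: iterate y from -40 to 40, compute RHS = 24·y³ − 4, and check whether it is a (positive or negative) perfect cube.
Check small values of y:
  y = 0: RHS = -4 is not a perfect cube.
  y = 1: RHS = 20 is not a perfect cube.
  y = -1: RHS = -28 is not a perfect cube.
  y = 2: RHS = 188 is not a perfect cube.
  y = -2: RHS = -196 is not a perfect cube.
  y = 3: RHS = 644 is not a perfect cube.
  y = -3: RHS = -652 is not a perfect cube.
Continuing the search up to |y| = 40 finds no solutions either.
No (x, y) in the scanned range satisfies the equation.

No integer solutions with |y| ≤ 40.


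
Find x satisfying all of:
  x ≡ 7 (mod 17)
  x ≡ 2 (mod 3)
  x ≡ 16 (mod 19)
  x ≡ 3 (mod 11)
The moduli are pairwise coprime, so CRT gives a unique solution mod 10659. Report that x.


Product of moduli M = 17 · 3 · 19 · 11 = 10659.
Merge one congruence at a time:
  Start: x ≡ 7 (mod 17).
  Combine with x ≡ 2 (mod 3); new modulus lcm = 51.
    Write x = 7 + 17·t and substitute into x ≡ 2 (mod 3): 17·t ≡ 2 − 7 = -5 (mod 3).
    Reduce coefficients mod 3: 2·t ≡ 1 (mod 3).
    The inverse of 2 mod 3 is 2 (since 2·2 = 4 = 1·3 + 1), so t ≡ 2·1 = 2 ≡ 2 (mod 3).
    Then x = 7 + 17·2 = 41, valid modulo lcm(17, 3) = 51: x ≡ 41 (mod 51).
  Combine with x ≡ 16 (mod 19); new modulus lcm = 969.
    Write x = 41 + 51·t and substitute into x ≡ 16 (mod 19): 51·t ≡ 16 − 41 = -25 (mod 19).
    Reduce coefficients mod 19: 13·t ≡ 13 (mod 19).
    The inverse of 13 mod 19 is 3 (since 13·3 = 39 = 2·19 + 1), so t ≡ 3·13 = 39 ≡ 1 (mod 19).
    Then x = 41 + 51·1 = 92, valid modulo lcm(51, 19) = 969: x ≡ 92 (mod 969).
  Combine with x ≡ 3 (mod 11); new modulus lcm = 10659.
    Write x = 92 + 969·t and substitute into x ≡ 3 (mod 11): 969·t ≡ 3 − 92 = -89 (mod 11).
    Reduce coefficients mod 11: 1·t ≡ 10 (mod 11).
    So t ≡ 10 (mod 11).
    Then x = 92 + 969·10 = 9782, valid modulo lcm(969, 11) = 10659: x ≡ 9782 (mod 10659).
Verify against each original: 9782 mod 17 = 7, 9782 mod 3 = 2, 9782 mod 19 = 16, 9782 mod 11 = 3.

x ≡ 9782 (mod 10659).


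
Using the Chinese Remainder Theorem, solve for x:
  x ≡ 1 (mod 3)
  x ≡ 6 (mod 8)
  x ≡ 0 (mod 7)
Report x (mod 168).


Moduli 3, 8, 7 are pairwise coprime; by CRT there is a unique solution modulo M = 3 · 8 · 7 = 168.
Solve pairwise, accumulating the modulus:
  Start with x ≡ 1 (mod 3).
  Combine with x ≡ 6 (mod 8): since gcd(3, 8) = 1, we get a unique residue mod 24.
    Write x = 1 + 3·t and substitute into x ≡ 6 (mod 8): 3·t ≡ 6 − 1 = 5 (mod 8).
    The inverse of 3 mod 8 is 3 (since 3·3 = 9 = 1·8 + 1), so t ≡ 3·5 = 15 ≡ 7 (mod 8).
    Then x = 1 + 3·7 = 22, valid modulo lcm(3, 8) = 24: x ≡ 22 (mod 24).
  Combine with x ≡ 0 (mod 7): since gcd(24, 7) = 1, we get a unique residue mod 168.
    Write x = 22 + 24·t and substitute into x ≡ 0 (mod 7): 24·t ≡ 0 − 22 = -22 (mod 7).
    Reduce coefficients mod 7: 3·t ≡ 6 (mod 7).
    The inverse of 3 mod 7 is 5 (since 3·5 = 15 = 2·7 + 1), so t ≡ 5·6 = 30 ≡ 2 (mod 7).
    Then x = 22 + 24·2 = 70, valid modulo lcm(24, 7) = 168: x ≡ 70 (mod 168).
Verify: 70 mod 3 = 1 ✓, 70 mod 8 = 6 ✓, 70 mod 7 = 0 ✓.

x ≡ 70 (mod 168).


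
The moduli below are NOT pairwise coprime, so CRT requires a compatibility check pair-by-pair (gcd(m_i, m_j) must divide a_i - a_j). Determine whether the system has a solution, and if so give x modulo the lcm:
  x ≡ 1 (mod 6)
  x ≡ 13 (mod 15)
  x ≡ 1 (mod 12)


Moduli 6, 15, 12 are not pairwise coprime, so CRT works modulo lcm(m_i) when all pairwise compatibility conditions hold.
Pairwise compatibility: gcd(m_i, m_j) must divide a_i - a_j for every pair.
Merge one congruence at a time:
  Start: x ≡ 1 (mod 6).
  Combine with x ≡ 13 (mod 15): gcd(6, 15) = 3; 13 - 1 = 12, which IS divisible by 3, so compatible.
    Write x = 1 + 6·t and substitute into x ≡ 13 (mod 15): 6·t ≡ 13 − 1 = 12 (mod 15).
    Divide the congruence (and modulus) by g = 3: 2·t ≡ 4 (mod 5).
    The inverse of 2 mod 5 is 3 (since 2·3 = 6 = 1·5 + 1), so t ≡ 3·4 = 12 ≡ 2 (mod 5).
    Then x = 1 + 6·2 = 13, valid modulo lcm(6, 15) = 30: x ≡ 13 (mod 30).
  Combine with x ≡ 1 (mod 12): gcd(30, 12) = 6; 1 - 13 = -12, which IS divisible by 6, so compatible.
    Write x = 13 + 30·t and substitute into x ≡ 1 (mod 12): 30·t ≡ 1 − 13 = -12 (mod 12).
    Divide the congruence (and modulus) by g = 6: 5·t ≡ -2 (mod 2).
    Reduce coefficients mod 2: 1·t ≡ 0 (mod 2).
    So t ≡ 0 (mod 2).
    Then x = 13 + 30·0 = 13, valid modulo lcm(30, 12) = 60: x ≡ 13 (mod 60).
Verify: 13 mod 6 = 1, 13 mod 15 = 13, 13 mod 12 = 1.

x ≡ 13 (mod 60).


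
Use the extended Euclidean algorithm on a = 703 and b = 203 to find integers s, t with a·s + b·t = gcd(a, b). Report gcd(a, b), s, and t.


Euclidean algorithm on (703, 203) — divide until remainder is 0:
  703 = 3 · 203 + 94
  203 = 2 · 94 + 15
  94 = 6 · 15 + 4
  15 = 3 · 4 + 3
  4 = 1 · 3 + 1
  3 = 3 · 1 + 0
gcd(703, 203) = 1.
Track Bezout coefficients alongside the remainders: start with r₀ = 703 = a·1 + b·0 (s = 1, t = 0) and r₁ = 203 = a·0 + b·1 (s = 0, t = 1); each new remainder r_{k+1} = r_{k-1} − q_k·r_k inherits s_{k+1} = s_{k-1} − q_k·s_k, t_{k+1} = t_{k-1} − q_k·t_k, so r_k = a·s_k + b·t_k at every step:
  q = 3: r = 94, s = 1 − 3·0 = 1, t = 0 − 3·1 = -3  (check: 703·1 + 203·(-3) = 94)
  q = 2: r = 15, s = 0 − 2·1 = -2, t = 1 − 2·(-3) = 7  (check: 703·(-2) + 203·7 = 15)
  q = 6: r = 4, s = 1 − 6·(-2) = 13, t = -3 − 6·7 = -45  (check: 703·13 + 203·(-45) = 4)
  q = 3: r = 3, s = -2 − 3·13 = -41, t = 7 − 3·(-45) = 142  (check: 703·(-41) + 203·142 = 3)
  q = 1: r = 1, s = 13 − 1·(-41) = 54, t = -45 − 1·142 = -187  (check: 703·54 + 203·(-187) = 1)
The row with r = 1 (the gcd) gives the Bezout coefficients s = 54, t = -187.
Result: 703 · (54) + 203 · (-187) = 1.

gcd(703, 203) = 1; s = 54, t = -187 (check: 703·54 + 203·(-187) = 1).


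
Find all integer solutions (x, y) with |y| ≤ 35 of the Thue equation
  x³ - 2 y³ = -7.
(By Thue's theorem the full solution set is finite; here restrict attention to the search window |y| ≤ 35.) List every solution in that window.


The equation is x³ - 2y³ = -7. For fixed y, x³ = 2·y³ − 7, so a solution requires the RHS to be a perfect cube.
Strategy: iterate y from -35 to 35, compute RHS = 2·y³ − 7, and check whether it is a (positive or negative) perfect cube.
Check small values of y:
  y = 0: RHS = -7 is not a perfect cube.
  y = 1: RHS = -5 is not a perfect cube.
  y = -1: RHS = -9 is not a perfect cube.
  y = 2: RHS = 9 is not a perfect cube.
  y = -2: RHS = -23 is not a perfect cube.
  y = 3: RHS = 47 is not a perfect cube.
  y = -3: RHS = -61 is not a perfect cube.
Continuing the search up to |y| = 35 finds no solutions either.
No (x, y) in the scanned range satisfies the equation.

No integer solutions with |y| ≤ 35.


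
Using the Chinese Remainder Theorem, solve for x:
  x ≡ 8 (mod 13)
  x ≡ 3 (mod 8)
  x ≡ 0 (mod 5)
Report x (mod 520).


Moduli 13, 8, 5 are pairwise coprime; by CRT there is a unique solution modulo M = 13 · 8 · 5 = 520.
Solve pairwise, accumulating the modulus:
  Start with x ≡ 8 (mod 13).
  Combine with x ≡ 3 (mod 8): since gcd(13, 8) = 1, we get a unique residue mod 104.
    Write x = 8 + 13·t and substitute into x ≡ 3 (mod 8): 13·t ≡ 3 − 8 = -5 (mod 8).
    Reduce coefficients mod 8: 5·t ≡ 3 (mod 8).
    The inverse of 5 mod 8 is 5 (since 5·5 = 25 = 3·8 + 1), so t ≡ 5·3 = 15 ≡ 7 (mod 8).
    Then x = 8 + 13·7 = 99, valid modulo lcm(13, 8) = 104: x ≡ 99 (mod 104).
  Combine with x ≡ 0 (mod 5): since gcd(104, 5) = 1, we get a unique residue mod 520.
    Write x = 99 + 104·t and substitute into x ≡ 0 (mod 5): 104·t ≡ 0 − 99 = -99 (mod 5).
    Reduce coefficients mod 5: 4·t ≡ 1 (mod 5).
    The inverse of 4 mod 5 is 4 (since 4·4 = 16 = 3·5 + 1), so t ≡ 4·1 = 4 ≡ 4 (mod 5).
    Then x = 99 + 104·4 = 515, valid modulo lcm(104, 5) = 520: x ≡ 515 (mod 520).
Verify: 515 mod 13 = 8 ✓, 515 mod 8 = 3 ✓, 515 mod 5 = 0 ✓.

x ≡ 515 (mod 520).


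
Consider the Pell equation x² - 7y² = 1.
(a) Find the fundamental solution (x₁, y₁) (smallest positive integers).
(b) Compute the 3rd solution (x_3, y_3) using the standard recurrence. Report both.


Step 1: Find the fundamental solution (x₁, y₁) of x² - 7y² = 1.
  Expand √7 as a continued fraction. a₀ = ⌊√7⌋ = 2; iterate m_{k+1} = d_k·a_k − m_k, d_{k+1} = (7 − m_{k+1}²)/d_k, a_{k+1} = ⌊(a₀ + m_{k+1})/d_{k+1}⌋ (starting m₀ = 0, d₀ = 1), with convergents p_k = a_k·p_{k-1} + p_{k-2}, q_k = a_k·q_{k-1} + q_{k-2} (p₋₁ = 1, q₋₁ = 0):
  k = 0: a₀ = 2; p₀/q₀ = 2/1; p₀² − 7·q₀² = 4 − 7 = -3.
  k = 1: m = 2, d = 3, a = ⌊(2 + 2)/3⌋ = 1; p/q = (1·2 + 1)/(1·1 + 0) = 3/1; p² − 7·q² = 9 − 7 = 2.
  k = 2: m = 1, d = 2, a = ⌊(2 + 1)/2⌋ = 1; p/q = (1·3 + 2)/(1·1 + 1) = 5/2; p² − 7·q² = 25 − 28 = -3.
  k = 3: m = 1, d = 3, a = ⌊(2 + 1)/3⌋ = 1; p/q = (1·5 + 3)/(1·2 + 1) = 8/3; p² − 7·q² = 64 − 63 = 1.
  The first convergent with p² − 7·q² = 1 gives the fundamental solution (x₁, y₁) = (8, 3).
Step 2: Apply the recurrence (x_{n+1}, y_{n+1}) = (x₁x_n + 7y₁y_n, x₁y_n + y₁x_n) repeatedly.
  From (x_1, y_1) = (8, 3): x_2 = 8·8 + 7·3·3 = 127; y_2 = 8·3 + 3·8 = 48.
  From (x_2, y_2) = (127, 48): x_3 = 8·127 + 7·3·48 = 2024; y_3 = 8·48 + 3·127 = 765.
Step 3: Verify x_3² - 7·y_3² = 4096576 - 4096575 = 1 (should be 1). ✓

(x_1, y_1) = (8, 3); (x_3, y_3) = (2024, 765).


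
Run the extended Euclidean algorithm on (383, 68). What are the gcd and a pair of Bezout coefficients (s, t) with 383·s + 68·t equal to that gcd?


Euclidean algorithm on (383, 68) — divide until remainder is 0:
  383 = 5 · 68 + 43
  68 = 1 · 43 + 25
  43 = 1 · 25 + 18
  25 = 1 · 18 + 7
  18 = 2 · 7 + 4
  7 = 1 · 4 + 3
  4 = 1 · 3 + 1
  3 = 3 · 1 + 0
gcd(383, 68) = 1.
Track Bezout coefficients alongside the remainders: start with r₀ = 383 = a·1 + b·0 (s = 1, t = 0) and r₁ = 68 = a·0 + b·1 (s = 0, t = 1); each new remainder r_{k+1} = r_{k-1} − q_k·r_k inherits s_{k+1} = s_{k-1} − q_k·s_k, t_{k+1} = t_{k-1} − q_k·t_k, so r_k = a·s_k + b·t_k at every step:
  q = 5: r = 43, s = 1 − 5·0 = 1, t = 0 − 5·1 = -5  (check: 383·1 + 68·(-5) = 43)
  q = 1: r = 25, s = 0 − 1·1 = -1, t = 1 − 1·(-5) = 6  (check: 383·(-1) + 68·6 = 25)
  q = 1: r = 18, s = 1 − 1·(-1) = 2, t = -5 − 1·6 = -11  (check: 383·2 + 68·(-11) = 18)
  q = 1: r = 7, s = -1 − 1·2 = -3, t = 6 − 1·(-11) = 17  (check: 383·(-3) + 68·17 = 7)
  q = 2: r = 4, s = 2 − 2·(-3) = 8, t = -11 − 2·17 = -45  (check: 383·8 + 68·(-45) = 4)
  q = 1: r = 3, s = -3 − 1·8 = -11, t = 17 − 1·(-45) = 62  (check: 383·(-11) + 68·62 = 3)
  q = 1: r = 1, s = 8 − 1·(-11) = 19, t = -45 − 1·62 = -107  (check: 383·19 + 68·(-107) = 1)
The row with r = 1 (the gcd) gives the Bezout coefficients s = 19, t = -107.
Result: 383 · (19) + 68 · (-107) = 1.

gcd(383, 68) = 1; s = 19, t = -107 (check: 383·19 + 68·(-107) = 1).


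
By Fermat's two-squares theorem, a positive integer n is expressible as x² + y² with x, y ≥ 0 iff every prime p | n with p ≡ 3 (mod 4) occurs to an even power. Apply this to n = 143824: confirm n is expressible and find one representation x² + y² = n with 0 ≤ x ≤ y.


Step 1: Factor n = 143824 = 2^4 · 89 · 101.
Step 2: Check the mod-4 condition on each prime factor: 2 = 2 (special); 89 ≡ 1 (mod 4), exponent 1; 101 ≡ 1 (mod 4), exponent 1.
All primes ≡ 3 (mod 4) appear to even exponent (or don't appear), so by the two-squares theorem n IS expressible as a sum of two squares.
Step 3: Build a representation. Group n = k² · m with k = 4 and m = 89 · 101 = 8989 (a product of primes ≡ 1 (mod 4)); a representation of m scales to one of n via (k·x)² + (k·y)² = k²(x² + y²). Each prime p ≡ 1 (mod 4) is itself a sum of two squares; find a² by testing p − a² for a perfect square:
  89: 89 − 1² = 88, 89 − 2² = 85, 89 − 3² = 80, 89 − 4² = 73, 89 − 5² = 64 = 8² ⇒ 89 = 5² + 8².
  101: 101 − 1² = 100 = 10² ⇒ 101 = 1² + 10².
  Combine using the Brahmagupta–Fibonacci identity (a² + b²)(c² + d²) = (ac − bd)² + (ad + bc)² = (ac + bd)² + (ad − bc)²:
  89 · 101 = 8989: from (5² + 8²)(1² + 10²), take (5·1 − 8·10, 5·10 + 8·1) = (5 − 80, 50 + 8) = (-75, 58); dropping signs (only squares matter) gives (75, 58); check 75² + 58² = 5625 + 3364 = 8989 ✓.
  Scale by k = 4: (4·75, 4·58) = (300, 232).
Step 4: Order so x ≤ y and verify: 232² + 300² = 53824 + 90000 = 143824 = n. ✓

n = 143824 = 232² + 300² (one valid representation with x ≤ y).


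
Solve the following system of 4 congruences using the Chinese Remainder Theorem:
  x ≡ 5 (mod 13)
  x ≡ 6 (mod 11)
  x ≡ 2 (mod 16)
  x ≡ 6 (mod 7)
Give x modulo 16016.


Product of moduli M = 13 · 11 · 16 · 7 = 16016.
Merge one congruence at a time:
  Start: x ≡ 5 (mod 13).
  Combine with x ≡ 6 (mod 11); new modulus lcm = 143.
    Write x = 5 + 13·t and substitute into x ≡ 6 (mod 11): 13·t ≡ 6 − 5 = 1 (mod 11).
    Reduce coefficients mod 11: 2·t ≡ 1 (mod 11).
    The inverse of 2 mod 11 is 6 (since 2·6 = 12 = 1·11 + 1), so t ≡ 6·1 = 6 ≡ 6 (mod 11).
    Then x = 5 + 13·6 = 83, valid modulo lcm(13, 11) = 143: x ≡ 83 (mod 143).
  Combine with x ≡ 2 (mod 16); new modulus lcm = 2288.
    Write x = 83 + 143·t and substitute into x ≡ 2 (mod 16): 143·t ≡ 2 − 83 = -81 (mod 16).
    Reduce coefficients mod 16: 15·t ≡ 15 (mod 16).
    The inverse of 15 mod 16 is 15 (since 15·15 = 225 = 14·16 + 1), so t ≡ 15·15 = 225 ≡ 1 (mod 16).
    Then x = 83 + 143·1 = 226, valid modulo lcm(143, 16) = 2288: x ≡ 226 (mod 2288).
  Combine with x ≡ 6 (mod 7); new modulus lcm = 16016.
    Write x = 226 + 2288·t and substitute into x ≡ 6 (mod 7): 2288·t ≡ 6 − 226 = -220 (mod 7).
    Reduce coefficients mod 7: 6·t ≡ 4 (mod 7).
    The inverse of 6 mod 7 is 6 (since 6·6 = 36 = 5·7 + 1), so t ≡ 6·4 = 24 ≡ 3 (mod 7).
    Then x = 226 + 2288·3 = 7090, valid modulo lcm(2288, 7) = 16016: x ≡ 7090 (mod 16016).
Verify against each original: 7090 mod 13 = 5, 7090 mod 11 = 6, 7090 mod 16 = 2, 7090 mod 7 = 6.

x ≡ 7090 (mod 16016).


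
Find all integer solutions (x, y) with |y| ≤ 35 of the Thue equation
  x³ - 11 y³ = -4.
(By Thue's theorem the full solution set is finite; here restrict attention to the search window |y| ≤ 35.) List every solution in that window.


The equation is x³ - 11y³ = -4. For fixed y, x³ = 11·y³ − 4, so a solution requires the RHS to be a perfect cube.
Strategy: iterate y from -35 to 35, compute RHS = 11·y³ − 4, and check whether it is a (positive or negative) perfect cube.
Check small values of y:
  y = 0: RHS = -4 is not a perfect cube.
  y = 1: RHS = 7 is not a perfect cube.
  y = -1: RHS = -15 is not a perfect cube.
  y = 2: RHS = 84 is not a perfect cube.
  y = -2: RHS = -92 is not a perfect cube.
  y = 3: RHS = 293 is not a perfect cube.
  y = -3: RHS = -301 is not a perfect cube.
Continuing the search up to |y| = 35 finds no solutions either.
No (x, y) in the scanned range satisfies the equation.

No integer solutions with |y| ≤ 35.


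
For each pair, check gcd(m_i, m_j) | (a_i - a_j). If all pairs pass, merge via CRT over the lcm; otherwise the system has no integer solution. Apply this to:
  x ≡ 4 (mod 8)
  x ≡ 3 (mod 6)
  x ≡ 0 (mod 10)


Moduli 8, 6, 10 are not pairwise coprime, so CRT works modulo lcm(m_i) when all pairwise compatibility conditions hold.
Pairwise compatibility: gcd(m_i, m_j) must divide a_i - a_j for every pair.
Merge one congruence at a time:
  Start: x ≡ 4 (mod 8).
  Combine with x ≡ 3 (mod 6): gcd(8, 6) = 2, and 3 - 4 = -1 is NOT divisible by 2.
    ⇒ system is inconsistent (no integer solution).

No solution (the system is inconsistent).


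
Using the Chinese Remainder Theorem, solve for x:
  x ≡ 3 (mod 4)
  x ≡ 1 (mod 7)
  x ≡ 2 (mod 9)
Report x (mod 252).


Moduli 4, 7, 9 are pairwise coprime; by CRT there is a unique solution modulo M = 4 · 7 · 9 = 252.
Solve pairwise, accumulating the modulus:
  Start with x ≡ 3 (mod 4).
  Combine with x ≡ 1 (mod 7): since gcd(4, 7) = 1, we get a unique residue mod 28.
    Write x = 3 + 4·t and substitute into x ≡ 1 (mod 7): 4·t ≡ 1 − 3 = -2 (mod 7).
    Reduce coefficients mod 7: 4·t ≡ 5 (mod 7).
    The inverse of 4 mod 7 is 2 (since 4·2 = 8 = 1·7 + 1), so t ≡ 2·5 = 10 ≡ 3 (mod 7).
    Then x = 3 + 4·3 = 15, valid modulo lcm(4, 7) = 28: x ≡ 15 (mod 28).
  Combine with x ≡ 2 (mod 9): since gcd(28, 9) = 1, we get a unique residue mod 252.
    Write x = 15 + 28·t and substitute into x ≡ 2 (mod 9): 28·t ≡ 2 − 15 = -13 (mod 9).
    Reduce coefficients mod 9: 1·t ≡ 5 (mod 9).
    So t ≡ 5 (mod 9).
    Then x = 15 + 28·5 = 155, valid modulo lcm(28, 9) = 252: x ≡ 155 (mod 252).
Verify: 155 mod 4 = 3 ✓, 155 mod 7 = 1 ✓, 155 mod 9 = 2 ✓.

x ≡ 155 (mod 252).


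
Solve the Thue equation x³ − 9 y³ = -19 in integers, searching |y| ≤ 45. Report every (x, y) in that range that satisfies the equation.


The equation is x³ - 9y³ = -19. For fixed y, x³ = 9·y³ − 19, so a solution requires the RHS to be a perfect cube.
Strategy: iterate y from -45 to 45, compute RHS = 9·y³ − 19, and check whether it is a (positive or negative) perfect cube.
Check small values of y:
  y = 0: RHS = -19 is not a perfect cube.
  y = 1: RHS = -10 is not a perfect cube.
  y = -1: RHS = -28 is not a perfect cube.
  y = 2: RHS = 53 is not a perfect cube.
  y = -2: RHS = -91 is not a perfect cube.
  y = 3: RHS = 224 is not a perfect cube.
  y = -3: RHS = -262 is not a perfect cube.
Continuing the search up to |y| = 45 finds no solutions either.
No (x, y) in the scanned range satisfies the equation.

No integer solutions with |y| ≤ 45.


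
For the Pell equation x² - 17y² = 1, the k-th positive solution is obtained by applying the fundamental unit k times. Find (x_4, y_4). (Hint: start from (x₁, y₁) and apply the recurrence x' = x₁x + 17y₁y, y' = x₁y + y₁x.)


Step 1: Find the fundamental solution (x₁, y₁) of x² - 17y² = 1.
  Expand √17 as a continued fraction. a₀ = ⌊√17⌋ = 4; iterate m_{k+1} = d_k·a_k − m_k, d_{k+1} = (17 − m_{k+1}²)/d_k, a_{k+1} = ⌊(a₀ + m_{k+1})/d_{k+1}⌋ (starting m₀ = 0, d₀ = 1), with convergents p_k = a_k·p_{k-1} + p_{k-2}, q_k = a_k·q_{k-1} + q_{k-2} (p₋₁ = 1, q₋₁ = 0):
  k = 0: a₀ = 4; p₀/q₀ = 4/1; p₀² − 17·q₀² = 16 − 17 = -1.
  k = 1: m = 4, d = 1, a = ⌊(4 + 4)/1⌋ = 8; p/q = (8·4 + 1)/(8·1 + 0) = 33/8; p² − 17·q² = 1089 − 1088 = 1.
  The first convergent with p² − 17·q² = 1 gives the fundamental solution (x₁, y₁) = (33, 8).
Step 2: Apply the recurrence (x_{n+1}, y_{n+1}) = (x₁x_n + 17y₁y_n, x₁y_n + y₁x_n) repeatedly.
  From (x_1, y_1) = (33, 8): x_2 = 33·33 + 17·8·8 = 2177; y_2 = 33·8 + 8·33 = 528.
  From (x_2, y_2) = (2177, 528): x_3 = 33·2177 + 17·8·528 = 143649; y_3 = 33·528 + 8·2177 = 34840.
  From (x_3, y_3) = (143649, 34840): x_4 = 33·143649 + 17·8·34840 = 9478657; y_4 = 33·34840 + 8·143649 = 2298912.
Step 3: Verify x_4² - 17·y_4² = 89844938523649 - 89844938523648 = 1 (should be 1). ✓

(x_1, y_1) = (33, 8); (x_4, y_4) = (9478657, 2298912).


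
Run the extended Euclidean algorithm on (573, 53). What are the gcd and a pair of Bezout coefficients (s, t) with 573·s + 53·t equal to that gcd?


Euclidean algorithm on (573, 53) — divide until remainder is 0:
  573 = 10 · 53 + 43
  53 = 1 · 43 + 10
  43 = 4 · 10 + 3
  10 = 3 · 3 + 1
  3 = 3 · 1 + 0
gcd(573, 53) = 1.
Track Bezout coefficients alongside the remainders: start with r₀ = 573 = a·1 + b·0 (s = 1, t = 0) and r₁ = 53 = a·0 + b·1 (s = 0, t = 1); each new remainder r_{k+1} = r_{k-1} − q_k·r_k inherits s_{k+1} = s_{k-1} − q_k·s_k, t_{k+1} = t_{k-1} − q_k·t_k, so r_k = a·s_k + b·t_k at every step:
  q = 10: r = 43, s = 1 − 10·0 = 1, t = 0 − 10·1 = -10  (check: 573·1 + 53·(-10) = 43)
  q = 1: r = 10, s = 0 − 1·1 = -1, t = 1 − 1·(-10) = 11  (check: 573·(-1) + 53·11 = 10)
  q = 4: r = 3, s = 1 − 4·(-1) = 5, t = -10 − 4·11 = -54  (check: 573·5 + 53·(-54) = 3)
  q = 3: r = 1, s = -1 − 3·5 = -16, t = 11 − 3·(-54) = 173  (check: 573·(-16) + 53·173 = 1)
The row with r = 1 (the gcd) gives the Bezout coefficients s = -16, t = 173.
Result: 573 · (-16) + 53 · (173) = 1.

gcd(573, 53) = 1; s = -16, t = 173 (check: 573·(-16) + 53·173 = 1).


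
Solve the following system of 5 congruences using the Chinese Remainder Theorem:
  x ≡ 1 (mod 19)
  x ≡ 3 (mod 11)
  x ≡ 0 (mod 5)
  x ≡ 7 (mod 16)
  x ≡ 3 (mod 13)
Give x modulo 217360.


Product of moduli M = 19 · 11 · 5 · 16 · 13 = 217360.
Merge one congruence at a time:
  Start: x ≡ 1 (mod 19).
  Combine with x ≡ 3 (mod 11); new modulus lcm = 209.
    Write x = 1 + 19·t and substitute into x ≡ 3 (mod 11): 19·t ≡ 3 − 1 = 2 (mod 11).
    Reduce coefficients mod 11: 8·t ≡ 2 (mod 11).
    The inverse of 8 mod 11 is 7 (since 8·7 = 56 = 5·11 + 1), so t ≡ 7·2 = 14 ≡ 3 (mod 11).
    Then x = 1 + 19·3 = 58, valid modulo lcm(19, 11) = 209: x ≡ 58 (mod 209).
  Combine with x ≡ 0 (mod 5); new modulus lcm = 1045.
    Write x = 58 + 209·t and substitute into x ≡ 0 (mod 5): 209·t ≡ 0 − 58 = -58 (mod 5).
    Reduce coefficients mod 5: 4·t ≡ 2 (mod 5).
    The inverse of 4 mod 5 is 4 (since 4·4 = 16 = 3·5 + 1), so t ≡ 4·2 = 8 ≡ 3 (mod 5).
    Then x = 58 + 209·3 = 685, valid modulo lcm(209, 5) = 1045: x ≡ 685 (mod 1045).
  Combine with x ≡ 7 (mod 16); new modulus lcm = 16720.
    Write x = 685 + 1045·t and substitute into x ≡ 7 (mod 16): 1045·t ≡ 7 − 685 = -678 (mod 16).
    Reduce coefficients mod 16: 5·t ≡ 10 (mod 16).
    The inverse of 5 mod 16 is 13 (since 5·13 = 65 = 4·16 + 1), so t ≡ 13·10 = 130 ≡ 2 (mod 16).
    Then x = 685 + 1045·2 = 2775, valid modulo lcm(1045, 16) = 16720: x ≡ 2775 (mod 16720).
  Combine with x ≡ 3 (mod 13); new modulus lcm = 217360.
    Write x = 2775 + 16720·t and substitute into x ≡ 3 (mod 13): 16720·t ≡ 3 − 2775 = -2772 (mod 13).
    Reduce coefficients mod 13: 2·t ≡ 10 (mod 13).
    The inverse of 2 mod 13 is 7 (since 2·7 = 14 = 1·13 + 1), so t ≡ 7·10 = 70 ≡ 5 (mod 13).
    Then x = 2775 + 16720·5 = 86375, valid modulo lcm(16720, 13) = 217360: x ≡ 86375 (mod 217360).
Verify against each original: 86375 mod 19 = 1, 86375 mod 11 = 3, 86375 mod 5 = 0, 86375 mod 16 = 7, 86375 mod 13 = 3.

x ≡ 86375 (mod 217360).


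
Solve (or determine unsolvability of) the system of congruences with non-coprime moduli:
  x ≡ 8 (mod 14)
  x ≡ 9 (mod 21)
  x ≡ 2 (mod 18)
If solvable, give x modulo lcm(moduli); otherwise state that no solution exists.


Moduli 14, 21, 18 are not pairwise coprime, so CRT works modulo lcm(m_i) when all pairwise compatibility conditions hold.
Pairwise compatibility: gcd(m_i, m_j) must divide a_i - a_j for every pair.
Merge one congruence at a time:
  Start: x ≡ 8 (mod 14).
  Combine with x ≡ 9 (mod 21): gcd(14, 21) = 7, and 9 - 8 = 1 is NOT divisible by 7.
    ⇒ system is inconsistent (no integer solution).

No solution (the system is inconsistent).


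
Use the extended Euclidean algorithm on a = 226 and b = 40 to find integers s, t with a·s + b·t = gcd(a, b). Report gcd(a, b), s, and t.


Euclidean algorithm on (226, 40) — divide until remainder is 0:
  226 = 5 · 40 + 26
  40 = 1 · 26 + 14
  26 = 1 · 14 + 12
  14 = 1 · 12 + 2
  12 = 6 · 2 + 0
gcd(226, 40) = 2.
Track Bezout coefficients alongside the remainders: start with r₀ = 226 = a·1 + b·0 (s = 1, t = 0) and r₁ = 40 = a·0 + b·1 (s = 0, t = 1); each new remainder r_{k+1} = r_{k-1} − q_k·r_k inherits s_{k+1} = s_{k-1} − q_k·s_k, t_{k+1} = t_{k-1} − q_k·t_k, so r_k = a·s_k + b·t_k at every step:
  q = 5: r = 26, s = 1 − 5·0 = 1, t = 0 − 5·1 = -5  (check: 226·1 + 40·(-5) = 26)
  q = 1: r = 14, s = 0 − 1·1 = -1, t = 1 − 1·(-5) = 6  (check: 226·(-1) + 40·6 = 14)
  q = 1: r = 12, s = 1 − 1·(-1) = 2, t = -5 − 1·6 = -11  (check: 226·2 + 40·(-11) = 12)
  q = 1: r = 2, s = -1 − 1·2 = -3, t = 6 − 1·(-11) = 17  (check: 226·(-3) + 40·17 = 2)
The row with r = 2 (the gcd) gives the Bezout coefficients s = -3, t = 17.
Result: 226 · (-3) + 40 · (17) = 2.

gcd(226, 40) = 2; s = -3, t = 17 (check: 226·(-3) + 40·17 = 2).


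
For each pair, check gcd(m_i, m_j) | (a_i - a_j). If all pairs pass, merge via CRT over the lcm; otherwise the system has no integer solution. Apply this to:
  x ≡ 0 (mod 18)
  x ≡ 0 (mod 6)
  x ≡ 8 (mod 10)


Moduli 18, 6, 10 are not pairwise coprime, so CRT works modulo lcm(m_i) when all pairwise compatibility conditions hold.
Pairwise compatibility: gcd(m_i, m_j) must divide a_i - a_j for every pair.
Merge one congruence at a time:
  Start: x ≡ 0 (mod 18).
  Combine with x ≡ 0 (mod 6): gcd(18, 6) = 6; 0 - 0 = 0, which IS divisible by 6, so compatible.
    Write x = 0 + 18·t and substitute into x ≡ 0 (mod 6): 18·t ≡ 0 − 0 = 0 (mod 6).
    Divide the congruence (and modulus) by g = 6: 3·t ≡ 0 (mod 1).
    Modulo 1 every t works; take t = 0.
    Then x = 0 + 18·0 = 0, valid modulo lcm(18, 6) = 18: x ≡ 0 (mod 18).
  Combine with x ≡ 8 (mod 10): gcd(18, 10) = 2; 8 - 0 = 8, which IS divisible by 2, so compatible.
    Write x = 0 + 18·t and substitute into x ≡ 8 (mod 10): 18·t ≡ 8 − 0 = 8 (mod 10).
    Divide the congruence (and modulus) by g = 2: 9·t ≡ 4 (mod 5).
    Reduce coefficients mod 5: 4·t ≡ 4 (mod 5).
    The inverse of 4 mod 5 is 4 (since 4·4 = 16 = 3·5 + 1), so t ≡ 4·4 = 16 ≡ 1 (mod 5).
    Then x = 0 + 18·1 = 18, valid modulo lcm(18, 10) = 90: x ≡ 18 (mod 90).
Verify: 18 mod 18 = 0, 18 mod 6 = 0, 18 mod 10 = 8.

x ≡ 18 (mod 90).


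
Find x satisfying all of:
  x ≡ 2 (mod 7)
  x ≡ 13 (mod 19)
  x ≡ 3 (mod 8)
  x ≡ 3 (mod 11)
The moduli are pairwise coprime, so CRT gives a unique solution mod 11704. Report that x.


Product of moduli M = 7 · 19 · 8 · 11 = 11704.
Merge one congruence at a time:
  Start: x ≡ 2 (mod 7).
  Combine with x ≡ 13 (mod 19); new modulus lcm = 133.
    Write x = 2 + 7·t and substitute into x ≡ 13 (mod 19): 7·t ≡ 13 − 2 = 11 (mod 19).
    The inverse of 7 mod 19 is 11 (since 7·11 = 77 = 4·19 + 1), so t ≡ 11·11 = 121 ≡ 7 (mod 19).
    Then x = 2 + 7·7 = 51, valid modulo lcm(7, 19) = 133: x ≡ 51 (mod 133).
  Combine with x ≡ 3 (mod 8); new modulus lcm = 1064.
    Write x = 51 + 133·t and substitute into x ≡ 3 (mod 8): 133·t ≡ 3 − 51 = -48 (mod 8).
    Reduce coefficients mod 8: 5·t ≡ 0 (mod 8).
    The inverse of 5 mod 8 is 5 (since 5·5 = 25 = 3·8 + 1), so t ≡ 5·0 = 0 ≡ 0 (mod 8).
    Then x = 51 + 133·0 = 51, valid modulo lcm(133, 8) = 1064: x ≡ 51 (mod 1064).
  Combine with x ≡ 3 (mod 11); new modulus lcm = 11704.
    Write x = 51 + 1064·t and substitute into x ≡ 3 (mod 11): 1064·t ≡ 3 − 51 = -48 (mod 11).
    Reduce coefficients mod 11: 8·t ≡ 7 (mod 11).
    The inverse of 8 mod 11 is 7 (since 8·7 = 56 = 5·11 + 1), so t ≡ 7·7 = 49 ≡ 5 (mod 11).
    Then x = 51 + 1064·5 = 5371, valid modulo lcm(1064, 11) = 11704: x ≡ 5371 (mod 11704).
Verify against each original: 5371 mod 7 = 2, 5371 mod 19 = 13, 5371 mod 8 = 3, 5371 mod 11 = 3.

x ≡ 5371 (mod 11704).


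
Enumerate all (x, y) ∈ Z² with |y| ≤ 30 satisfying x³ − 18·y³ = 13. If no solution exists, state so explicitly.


The equation is x³ - 18y³ = 13. For fixed y, x³ = 18·y³ + 13, so a solution requires the RHS to be a perfect cube.
Strategy: iterate y from -30 to 30, compute RHS = 18·y³ + 13, and check whether it is a (positive or negative) perfect cube.
Check small values of y:
  y = 0: RHS = 13 is not a perfect cube.
  y = 1: RHS = 31 is not a perfect cube.
  y = -1: RHS = -5 is not a perfect cube.
  y = 2: RHS = 157 is not a perfect cube.
  y = -2: RHS = -131 is not a perfect cube.
  y = 3: RHS = 499 is not a perfect cube.
  y = -3: RHS = -473 is not a perfect cube.
Continuing the search up to |y| = 30 finds no solutions either.
No (x, y) in the scanned range satisfies the equation.

No integer solutions with |y| ≤ 30.


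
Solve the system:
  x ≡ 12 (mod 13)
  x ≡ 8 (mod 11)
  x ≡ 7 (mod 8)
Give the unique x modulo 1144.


Moduli 13, 11, 8 are pairwise coprime; by CRT there is a unique solution modulo M = 13 · 11 · 8 = 1144.
Solve pairwise, accumulating the modulus:
  Start with x ≡ 12 (mod 13).
  Combine with x ≡ 8 (mod 11): since gcd(13, 11) = 1, we get a unique residue mod 143.
    Write x = 12 + 13·t and substitute into x ≡ 8 (mod 11): 13·t ≡ 8 − 12 = -4 (mod 11).
    Reduce coefficients mod 11: 2·t ≡ 7 (mod 11).
    The inverse of 2 mod 11 is 6 (since 2·6 = 12 = 1·11 + 1), so t ≡ 6·7 = 42 ≡ 9 (mod 11).
    Then x = 12 + 13·9 = 129, valid modulo lcm(13, 11) = 143: x ≡ 129 (mod 143).
  Combine with x ≡ 7 (mod 8): since gcd(143, 8) = 1, we get a unique residue mod 1144.
    Write x = 129 + 143·t and substitute into x ≡ 7 (mod 8): 143·t ≡ 7 − 129 = -122 (mod 8).
    Reduce coefficients mod 8: 7·t ≡ 6 (mod 8).
    The inverse of 7 mod 8 is 7 (since 7·7 = 49 = 6·8 + 1), so t ≡ 7·6 = 42 ≡ 2 (mod 8).
    Then x = 129 + 143·2 = 415, valid modulo lcm(143, 8) = 1144: x ≡ 415 (mod 1144).
Verify: 415 mod 13 = 12 ✓, 415 mod 11 = 8 ✓, 415 mod 8 = 7 ✓.

x ≡ 415 (mod 1144).


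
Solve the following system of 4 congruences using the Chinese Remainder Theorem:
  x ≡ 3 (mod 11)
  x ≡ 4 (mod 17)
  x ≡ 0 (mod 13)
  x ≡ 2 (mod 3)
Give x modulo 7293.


Product of moduli M = 11 · 17 · 13 · 3 = 7293.
Merge one congruence at a time:
  Start: x ≡ 3 (mod 11).
  Combine with x ≡ 4 (mod 17); new modulus lcm = 187.
    Write x = 3 + 11·t and substitute into x ≡ 4 (mod 17): 11·t ≡ 4 − 3 = 1 (mod 17).
    The inverse of 11 mod 17 is 14 (since 11·14 = 154 = 9·17 + 1), so t ≡ 14·1 = 14 ≡ 14 (mod 17).
    Then x = 3 + 11·14 = 157, valid modulo lcm(11, 17) = 187: x ≡ 157 (mod 187).
  Combine with x ≡ 0 (mod 13); new modulus lcm = 2431.
    Write x = 157 + 187·t and substitute into x ≡ 0 (mod 13): 187·t ≡ 0 − 157 = -157 (mod 13).
    Reduce coefficients mod 13: 5·t ≡ 12 (mod 13).
    The inverse of 5 mod 13 is 8 (since 5·8 = 40 = 3·13 + 1), so t ≡ 8·12 = 96 ≡ 5 (mod 13).
    Then x = 157 + 187·5 = 1092, valid modulo lcm(187, 13) = 2431: x ≡ 1092 (mod 2431).
  Combine with x ≡ 2 (mod 3); new modulus lcm = 7293.
    Write x = 1092 + 2431·t and substitute into x ≡ 2 (mod 3): 2431·t ≡ 2 − 1092 = -1090 (mod 3).
    Reduce coefficients mod 3: 1·t ≡ 2 (mod 3).
    So t ≡ 2 (mod 3).
    Then x = 1092 + 2431·2 = 5954, valid modulo lcm(2431, 3) = 7293: x ≡ 5954 (mod 7293).
Verify against each original: 5954 mod 11 = 3, 5954 mod 17 = 4, 5954 mod 13 = 0, 5954 mod 3 = 2.

x ≡ 5954 (mod 7293).


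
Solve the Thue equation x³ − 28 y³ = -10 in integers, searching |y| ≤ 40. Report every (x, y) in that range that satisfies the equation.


The equation is x³ - 28y³ = -10. For fixed y, x³ = 28·y³ − 10, so a solution requires the RHS to be a perfect cube.
Strategy: iterate y from -40 to 40, compute RHS = 28·y³ − 10, and check whether it is a (positive or negative) perfect cube.
Check small values of y:
  y = 0: RHS = -10 is not a perfect cube.
  y = 1: RHS = 18 is not a perfect cube.
  y = -1: RHS = -38 is not a perfect cube.
  y = 2: RHS = 214 is not a perfect cube.
  y = -2: RHS = -234 is not a perfect cube.
  y = 3: RHS = 746 is not a perfect cube.
  y = -3: RHS = -766 is not a perfect cube.
Continuing the search up to |y| = 40 finds no solutions either.
No (x, y) in the scanned range satisfies the equation.

No integer solutions with |y| ≤ 40.


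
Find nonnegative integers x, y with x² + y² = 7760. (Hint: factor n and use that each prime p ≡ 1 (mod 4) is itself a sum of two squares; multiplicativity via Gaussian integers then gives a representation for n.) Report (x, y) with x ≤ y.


Step 1: Factor n = 7760 = 2^4 · 5 · 97.
Step 2: Check the mod-4 condition on each prime factor: 2 = 2 (special); 5 ≡ 1 (mod 4), exponent 1; 97 ≡ 1 (mod 4), exponent 1.
All primes ≡ 3 (mod 4) appear to even exponent (or don't appear), so by the two-squares theorem n IS expressible as a sum of two squares.
Step 3: Build a representation. Group n = k² · m with k = 4 and m = 5 · 97 = 485 (a product of primes ≡ 1 (mod 4)); a representation of m scales to one of n via (k·x)² + (k·y)² = k²(x² + y²). Each prime p ≡ 1 (mod 4) is itself a sum of two squares; find a² by testing p − a² for a perfect square:
  5: 5 − 1² = 4 = 2² ⇒ 5 = 1² + 2².
  97: 97 − 1² = 96, 97 − 2² = 93, 97 − 3² = 88, 97 − 4² = 81 = 9² ⇒ 97 = 4² + 9².
  Combine using the Brahmagupta–Fibonacci identity (a² + b²)(c² + d²) = (ac − bd)² + (ad + bc)² = (ac + bd)² + (ad − bc)²:
  5 · 97 = 485: from (1² + 2²)(4² + 9²), take (1·4 − 2·9, 1·9 + 2·4) = (4 − 18, 9 + 8) = (-14, 17); dropping signs (only squares matter) gives (14, 17); check 14² + 17² = 196 + 289 = 485 ✓.
  Scale by k = 4: (4·14, 4·17) = (56, 68).
Step 4: Order so x ≤ y and verify: 56² + 68² = 3136 + 4624 = 7760 = n. ✓

n = 7760 = 56² + 68² (one valid representation with x ≤ y).


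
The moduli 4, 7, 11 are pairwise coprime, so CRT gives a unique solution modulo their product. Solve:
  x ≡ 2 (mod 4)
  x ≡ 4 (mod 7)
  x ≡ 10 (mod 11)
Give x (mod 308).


Moduli 4, 7, 11 are pairwise coprime; by CRT there is a unique solution modulo M = 4 · 7 · 11 = 308.
Solve pairwise, accumulating the modulus:
  Start with x ≡ 2 (mod 4).
  Combine with x ≡ 4 (mod 7): since gcd(4, 7) = 1, we get a unique residue mod 28.
    Write x = 2 + 4·t and substitute into x ≡ 4 (mod 7): 4·t ≡ 4 − 2 = 2 (mod 7).
    The inverse of 4 mod 7 is 2 (since 4·2 = 8 = 1·7 + 1), so t ≡ 2·2 = 4 ≡ 4 (mod 7).
    Then x = 2 + 4·4 = 18, valid modulo lcm(4, 7) = 28: x ≡ 18 (mod 28).
  Combine with x ≡ 10 (mod 11): since gcd(28, 11) = 1, we get a unique residue mod 308.
    Write x = 18 + 28·t and substitute into x ≡ 10 (mod 11): 28·t ≡ 10 − 18 = -8 (mod 11).
    Reduce coefficients mod 11: 6·t ≡ 3 (mod 11).
    The inverse of 6 mod 11 is 2 (since 6·2 = 12 = 1·11 + 1), so t ≡ 2·3 = 6 ≡ 6 (mod 11).
    Then x = 18 + 28·6 = 186, valid modulo lcm(28, 11) = 308: x ≡ 186 (mod 308).
Verify: 186 mod 4 = 2 ✓, 186 mod 7 = 4 ✓, 186 mod 11 = 10 ✓.

x ≡ 186 (mod 308).


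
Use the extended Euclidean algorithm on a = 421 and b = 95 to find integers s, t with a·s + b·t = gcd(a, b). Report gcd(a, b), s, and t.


Euclidean algorithm on (421, 95) — divide until remainder is 0:
  421 = 4 · 95 + 41
  95 = 2 · 41 + 13
  41 = 3 · 13 + 2
  13 = 6 · 2 + 1
  2 = 2 · 1 + 0
gcd(421, 95) = 1.
Track Bezout coefficients alongside the remainders: start with r₀ = 421 = a·1 + b·0 (s = 1, t = 0) and r₁ = 95 = a·0 + b·1 (s = 0, t = 1); each new remainder r_{k+1} = r_{k-1} − q_k·r_k inherits s_{k+1} = s_{k-1} − q_k·s_k, t_{k+1} = t_{k-1} − q_k·t_k, so r_k = a·s_k + b·t_k at every step:
  q = 4: r = 41, s = 1 − 4·0 = 1, t = 0 − 4·1 = -4  (check: 421·1 + 95·(-4) = 41)
  q = 2: r = 13, s = 0 − 2·1 = -2, t = 1 − 2·(-4) = 9  (check: 421·(-2) + 95·9 = 13)
  q = 3: r = 2, s = 1 − 3·(-2) = 7, t = -4 − 3·9 = -31  (check: 421·7 + 95·(-31) = 2)
  q = 6: r = 1, s = -2 − 6·7 = -44, t = 9 − 6·(-31) = 195  (check: 421·(-44) + 95·195 = 1)
The row with r = 1 (the gcd) gives the Bezout coefficients s = -44, t = 195.
Result: 421 · (-44) + 95 · (195) = 1.

gcd(421, 95) = 1; s = -44, t = 195 (check: 421·(-44) + 95·195 = 1).


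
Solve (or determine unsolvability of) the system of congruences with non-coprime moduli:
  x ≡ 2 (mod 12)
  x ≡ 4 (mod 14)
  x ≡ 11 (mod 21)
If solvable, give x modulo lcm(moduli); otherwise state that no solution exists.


Moduli 12, 14, 21 are not pairwise coprime, so CRT works modulo lcm(m_i) when all pairwise compatibility conditions hold.
Pairwise compatibility: gcd(m_i, m_j) must divide a_i - a_j for every pair.
Merge one congruence at a time:
  Start: x ≡ 2 (mod 12).
  Combine with x ≡ 4 (mod 14): gcd(12, 14) = 2; 4 - 2 = 2, which IS divisible by 2, so compatible.
    Write x = 2 + 12·t and substitute into x ≡ 4 (mod 14): 12·t ≡ 4 − 2 = 2 (mod 14).
    Divide the congruence (and modulus) by g = 2: 6·t ≡ 1 (mod 7).
    The inverse of 6 mod 7 is 6 (since 6·6 = 36 = 5·7 + 1), so t ≡ 6·1 = 6 ≡ 6 (mod 7).
    Then x = 2 + 12·6 = 74, valid modulo lcm(12, 14) = 84: x ≡ 74 (mod 84).
  Combine with x ≡ 11 (mod 21): gcd(84, 21) = 21; 11 - 74 = -63, which IS divisible by 21, so compatible.
    Write x = 74 + 84·t and substitute into x ≡ 11 (mod 21): 84·t ≡ 11 − 74 = -63 (mod 21).
    Divide the congruence (and modulus) by g = 21: 4·t ≡ -3 (mod 1).
    Modulo 1 every t works; take t = 0.
    Then x = 74 + 84·0 = 74, valid modulo lcm(84, 21) = 84: x ≡ 74 (mod 84).
Verify: 74 mod 12 = 2, 74 mod 14 = 4, 74 mod 21 = 11.

x ≡ 74 (mod 84).
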